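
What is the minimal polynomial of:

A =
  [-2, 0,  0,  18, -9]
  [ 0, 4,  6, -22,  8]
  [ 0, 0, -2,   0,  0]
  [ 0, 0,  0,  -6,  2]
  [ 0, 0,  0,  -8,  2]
x^3 - 12*x - 16

The characteristic polynomial is χ_A(x) = (x - 4)*(x + 2)^4, so the eigenvalues are known. The minimal polynomial is
  m_A(x) = Π_λ (x − λ)^{k_λ}
where k_λ is the size of the *largest* Jordan block for λ (equivalently, the smallest k with (A − λI)^k v = 0 for every generalised eigenvector v of λ).

  λ = -2: largest Jordan block has size 2, contributing (x + 2)^2
  λ = 4: largest Jordan block has size 1, contributing (x − 4)

So m_A(x) = (x - 4)*(x + 2)^2 = x^3 - 12*x - 16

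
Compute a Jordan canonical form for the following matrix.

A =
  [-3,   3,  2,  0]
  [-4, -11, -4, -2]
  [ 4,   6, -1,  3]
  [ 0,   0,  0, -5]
J_2(-5) ⊕ J_2(-5)

The characteristic polynomial is
  det(x·I − A) = x^4 + 20*x^3 + 150*x^2 + 500*x + 625 = (x + 5)^4

Eigenvalues and multiplicities (the geometric multiplicity of λ is n − rank(A − λI), which equals the number of Jordan blocks for λ):
  λ = -5: algebraic multiplicity = 4, geometric multiplicity = 2

Determining the block sizes for each eigenvalue:
  λ = -5: with am = 4 and gm = 2, the partition is not yet determined (e.g. several partitions of 4 into 2 parts exist). Let N = A − (-5)·I. Computing rank(N^1) = 2, rank(N^2) = 0; the number of blocks of size ≥ j is rank(N^{j−1}) − rank(N^j), giving [2, 2]. So we have 2 block(s) of size 2 → block sizes [2, 2]

Assembling the blocks gives a Jordan form
J =
  [-5,  1,  0,  0]
  [ 0, -5,  0,  0]
  [ 0,  0, -5,  1]
  [ 0,  0,  0, -5]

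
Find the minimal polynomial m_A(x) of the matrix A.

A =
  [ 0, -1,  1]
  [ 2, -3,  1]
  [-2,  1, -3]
x^2 + 4*x + 4

The characteristic polynomial is χ_A(x) = (x + 2)^3, so the eigenvalues are known. The minimal polynomial is
  m_A(x) = Π_λ (x − λ)^{k_λ}
where k_λ is the size of the *largest* Jordan block for λ (equivalently, the smallest k with (A − λI)^k v = 0 for every generalised eigenvector v of λ).

  λ = -2: largest Jordan block has size 2, contributing (x + 2)^2

So m_A(x) = (x + 2)^2 = x^2 + 4*x + 4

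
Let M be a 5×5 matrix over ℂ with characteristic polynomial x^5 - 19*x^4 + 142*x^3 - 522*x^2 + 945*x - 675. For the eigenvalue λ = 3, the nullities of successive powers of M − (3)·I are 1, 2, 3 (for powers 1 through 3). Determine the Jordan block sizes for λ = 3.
Block sizes for λ = 3: [3]

From the dimensions of kernels of powers, the number of Jordan blocks of size at least j is d_j − d_{j−1} where d_j = dim ker(N^j) (with d_0 = 0). Computing the differences gives [1, 1, 1].
The number of blocks of size exactly k is (#blocks of size ≥ k) − (#blocks of size ≥ k + 1), so the partition is: 1 block(s) of size 3.
In nonincreasing order the block sizes are [3].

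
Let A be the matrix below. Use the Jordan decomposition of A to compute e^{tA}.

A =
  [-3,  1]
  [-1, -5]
e^{tA} =
  [t*exp(-4*t) + exp(-4*t), t*exp(-4*t)]
  [-t*exp(-4*t), -t*exp(-4*t) + exp(-4*t)]

Strategy: write A = P · J · P⁻¹ where J is a Jordan canonical form, so e^{tA} = P · e^{tJ} · P⁻¹, and e^{tJ} can be computed block-by-block.

A has Jordan form
J =
  [-4,  1]
  [ 0, -4]
(up to reordering of blocks).

Per-block formulas:
  For a 2×2 Jordan block J_2(-4): exp(t · J_2(-4)) = e^(-4t)·(I + t·N), where N is the 2×2 nilpotent shift.

After assembling e^{tJ} and conjugating by P, we get:

e^{tA} =
  [t*exp(-4*t) + exp(-4*t), t*exp(-4*t)]
  [-t*exp(-4*t), -t*exp(-4*t) + exp(-4*t)]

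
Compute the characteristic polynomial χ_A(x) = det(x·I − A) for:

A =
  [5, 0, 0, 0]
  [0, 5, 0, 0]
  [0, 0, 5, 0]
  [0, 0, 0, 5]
x^4 - 20*x^3 + 150*x^2 - 500*x + 625

Expanding det(x·I − A) (e.g. by cofactor expansion or by noting that A is similar to its Jordan form J, which has the same characteristic polynomial as A) gives
  χ_A(x) = x^4 - 20*x^3 + 150*x^2 - 500*x + 625
which factors as (x - 5)^4. The eigenvalues (with algebraic multiplicities) are λ = 5 with multiplicity 4.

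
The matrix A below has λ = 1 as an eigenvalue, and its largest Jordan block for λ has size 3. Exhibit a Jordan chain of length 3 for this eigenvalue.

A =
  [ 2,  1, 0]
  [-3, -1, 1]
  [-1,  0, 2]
A Jordan chain for λ = 1 of length 3:
v_1 = (-2, 2, -2)ᵀ
v_2 = (1, -3, -1)ᵀ
v_3 = (1, 0, 0)ᵀ

Let N = A − (1)·I. We want v_3 with N^3 v_3 = 0 but N^2 v_3 ≠ 0; then v_{j-1} := N · v_j for j = 3, …, 2.

Pick v_3 = (1, 0, 0)ᵀ.
Then v_2 = N · v_3 = (1, -3, -1)ᵀ.
Then v_1 = N · v_2 = (-2, 2, -2)ᵀ.

Sanity check: (A − (1)·I) v_1 = (0, 0, 0)ᵀ = 0. ✓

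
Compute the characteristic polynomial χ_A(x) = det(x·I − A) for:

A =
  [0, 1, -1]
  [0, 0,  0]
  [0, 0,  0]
x^3

Expanding det(x·I − A) (e.g. by cofactor expansion or by noting that A is similar to its Jordan form J, which has the same characteristic polynomial as A) gives
  χ_A(x) = x^3
which factors as x^3. The eigenvalues (with algebraic multiplicities) are λ = 0 with multiplicity 3.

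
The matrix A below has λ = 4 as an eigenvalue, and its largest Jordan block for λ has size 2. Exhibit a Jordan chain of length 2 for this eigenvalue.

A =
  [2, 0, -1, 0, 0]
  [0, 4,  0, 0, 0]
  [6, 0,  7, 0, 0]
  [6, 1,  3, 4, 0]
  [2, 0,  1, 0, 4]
A Jordan chain for λ = 4 of length 2:
v_1 = (0, 0, 0, 1, 0)ᵀ
v_2 = (0, 1, 0, 0, 0)ᵀ

Let N = A − (4)·I. We want v_2 with N^2 v_2 = 0 but N^1 v_2 ≠ 0; then v_{j-1} := N · v_j for j = 2, …, 2.

Pick v_2 = (0, 1, 0, 0, 0)ᵀ.
Then v_1 = N · v_2 = (0, 0, 0, 1, 0)ᵀ.

Sanity check: (A − (4)·I) v_1 = (0, 0, 0, 0, 0)ᵀ = 0. ✓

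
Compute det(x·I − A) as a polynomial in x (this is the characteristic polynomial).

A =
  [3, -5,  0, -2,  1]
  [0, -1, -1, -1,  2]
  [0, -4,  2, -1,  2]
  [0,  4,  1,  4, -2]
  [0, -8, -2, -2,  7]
x^5 - 15*x^4 + 90*x^3 - 270*x^2 + 405*x - 243

Expanding det(x·I − A) (e.g. by cofactor expansion or by noting that A is similar to its Jordan form J, which has the same characteristic polynomial as A) gives
  χ_A(x) = x^5 - 15*x^4 + 90*x^3 - 270*x^2 + 405*x - 243
which factors as (x - 3)^5. The eigenvalues (with algebraic multiplicities) are λ = 3 with multiplicity 5.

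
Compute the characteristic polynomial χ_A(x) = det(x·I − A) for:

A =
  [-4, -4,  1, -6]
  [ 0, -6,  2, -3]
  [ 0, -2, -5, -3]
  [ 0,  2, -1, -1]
x^4 + 16*x^3 + 96*x^2 + 256*x + 256

Expanding det(x·I − A) (e.g. by cofactor expansion or by noting that A is similar to its Jordan form J, which has the same characteristic polynomial as A) gives
  χ_A(x) = x^4 + 16*x^3 + 96*x^2 + 256*x + 256
which factors as (x + 4)^4. The eigenvalues (with algebraic multiplicities) are λ = -4 with multiplicity 4.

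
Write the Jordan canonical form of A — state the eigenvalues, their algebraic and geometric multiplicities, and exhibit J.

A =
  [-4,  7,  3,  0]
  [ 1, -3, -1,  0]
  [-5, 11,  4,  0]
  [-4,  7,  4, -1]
J_3(-1) ⊕ J_1(-1)

The characteristic polynomial is
  det(x·I − A) = x^4 + 4*x^3 + 6*x^2 + 4*x + 1 = (x + 1)^4

Eigenvalues and multiplicities (the geometric multiplicity of λ is n − rank(A − λI), which equals the number of Jordan blocks for λ):
  λ = -1: algebraic multiplicity = 4, geometric multiplicity = 2

Determining the block sizes for each eigenvalue:
  λ = -1: with am = 4 and gm = 2, the partition is not yet determined (e.g. several partitions of 4 into 2 parts exist). Let N = A − (-1)·I. Computing rank(N^1) = 2, rank(N^2) = 1, rank(N^3) = 0; the number of blocks of size ≥ j is rank(N^{j−1}) − rank(N^j), giving [2, 1, 1]. So we have 1 block(s) of size 3, 1 block(s) of size 1 → block sizes [3, 1]

Assembling the blocks gives a Jordan form
J =
  [-1,  1,  0,  0]
  [ 0, -1,  1,  0]
  [ 0,  0, -1,  0]
  [ 0,  0,  0, -1]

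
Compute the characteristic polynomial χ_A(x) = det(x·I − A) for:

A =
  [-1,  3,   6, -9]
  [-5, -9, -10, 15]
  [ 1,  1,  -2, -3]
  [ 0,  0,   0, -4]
x^4 + 16*x^3 + 96*x^2 + 256*x + 256

Expanding det(x·I − A) (e.g. by cofactor expansion or by noting that A is similar to its Jordan form J, which has the same characteristic polynomial as A) gives
  χ_A(x) = x^4 + 16*x^3 + 96*x^2 + 256*x + 256
which factors as (x + 4)^4. The eigenvalues (with algebraic multiplicities) are λ = -4 with multiplicity 4.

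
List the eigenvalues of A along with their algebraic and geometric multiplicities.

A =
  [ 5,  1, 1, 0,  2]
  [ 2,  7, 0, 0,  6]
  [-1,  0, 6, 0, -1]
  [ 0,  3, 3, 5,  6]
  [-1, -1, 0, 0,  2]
λ = 5: alg = 5, geom = 3

Step 1 — factor the characteristic polynomial to read off the algebraic multiplicities:
  χ_A(x) = (x - 5)^5

Step 2 — compute geometric multiplicities via the rank-nullity identity g(λ) = n − rank(A − λI):
  rank(A − (5)·I) = 2, so dim ker(A − (5)·I) = n − 2 = 3

Summary:
  λ = 5: algebraic multiplicity = 5, geometric multiplicity = 3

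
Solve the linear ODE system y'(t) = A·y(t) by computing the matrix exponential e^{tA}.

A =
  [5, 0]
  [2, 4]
e^{tA} =
  [exp(5*t), 0]
  [2*exp(5*t) - 2*exp(4*t), exp(4*t)]

Strategy: write A = P · J · P⁻¹ where J is a Jordan canonical form, so e^{tA} = P · e^{tJ} · P⁻¹, and e^{tJ} can be computed block-by-block.

A has Jordan form
J =
  [4, 0]
  [0, 5]
(up to reordering of blocks).

Per-block formulas:
  For a 1×1 block at λ = 4: exp(t · [4]) = [e^(4t)].
  For a 1×1 block at λ = 5: exp(t · [5]) = [e^(5t)].

After assembling e^{tJ} and conjugating by P, we get:

e^{tA} =
  [exp(5*t), 0]
  [2*exp(5*t) - 2*exp(4*t), exp(4*t)]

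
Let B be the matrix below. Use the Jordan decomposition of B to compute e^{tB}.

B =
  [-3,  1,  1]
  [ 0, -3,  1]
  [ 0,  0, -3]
e^{tB} =
  [exp(-3*t), t*exp(-3*t), t^2*exp(-3*t)/2 + t*exp(-3*t)]
  [0, exp(-3*t), t*exp(-3*t)]
  [0, 0, exp(-3*t)]

Strategy: write B = P · J · P⁻¹ where J is a Jordan canonical form, so e^{tB} = P · e^{tJ} · P⁻¹, and e^{tJ} can be computed block-by-block.

B has Jordan form
J =
  [-3,  1,  0]
  [ 0, -3,  1]
  [ 0,  0, -3]
(up to reordering of blocks).

Per-block formulas:
  For a 3×3 Jordan block J_3(-3): exp(t · J_3(-3)) = e^(-3t)·(I + t·N + (t^2/2)·N^2), where N is the 3×3 nilpotent shift.

After assembling e^{tJ} and conjugating by P, we get:

e^{tB} =
  [exp(-3*t), t*exp(-3*t), t^2*exp(-3*t)/2 + t*exp(-3*t)]
  [0, exp(-3*t), t*exp(-3*t)]
  [0, 0, exp(-3*t)]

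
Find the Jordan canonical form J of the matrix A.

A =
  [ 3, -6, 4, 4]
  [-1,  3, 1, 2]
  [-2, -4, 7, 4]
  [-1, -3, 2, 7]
J_3(5) ⊕ J_1(5)

The characteristic polynomial is
  det(x·I − A) = x^4 - 20*x^3 + 150*x^2 - 500*x + 625 = (x - 5)^4

Eigenvalues and multiplicities (the geometric multiplicity of λ is n − rank(A − λI), which equals the number of Jordan blocks for λ):
  λ = 5: algebraic multiplicity = 4, geometric multiplicity = 2

Determining the block sizes for each eigenvalue:
  λ = 5: with am = 4 and gm = 2, the partition is not yet determined (e.g. several partitions of 4 into 2 parts exist). Let N = A − (5)·I. Computing rank(N^1) = 2, rank(N^2) = 1, rank(N^3) = 0; the number of blocks of size ≥ j is rank(N^{j−1}) − rank(N^j), giving [2, 1, 1]. So we have 1 block(s) of size 3, 1 block(s) of size 1 → block sizes [3, 1]

Assembling the blocks gives a Jordan form
J =
  [5, 1, 0, 0]
  [0, 5, 1, 0]
  [0, 0, 5, 0]
  [0, 0, 0, 5]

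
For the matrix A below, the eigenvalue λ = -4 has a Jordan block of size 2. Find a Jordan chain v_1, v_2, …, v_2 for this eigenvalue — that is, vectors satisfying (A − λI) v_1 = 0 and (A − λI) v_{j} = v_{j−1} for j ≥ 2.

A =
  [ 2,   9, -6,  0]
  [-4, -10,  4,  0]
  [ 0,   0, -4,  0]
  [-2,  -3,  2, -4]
A Jordan chain for λ = -4 of length 2:
v_1 = (6, -4, 0, -2)ᵀ
v_2 = (1, 0, 0, 0)ᵀ

Let N = A − (-4)·I. We want v_2 with N^2 v_2 = 0 but N^1 v_2 ≠ 0; then v_{j-1} := N · v_j for j = 2, …, 2.

Pick v_2 = (1, 0, 0, 0)ᵀ.
Then v_1 = N · v_2 = (6, -4, 0, -2)ᵀ.

Sanity check: (A − (-4)·I) v_1 = (0, 0, 0, 0)ᵀ = 0. ✓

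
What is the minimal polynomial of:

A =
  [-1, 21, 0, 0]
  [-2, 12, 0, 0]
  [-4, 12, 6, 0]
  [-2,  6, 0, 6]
x^2 - 11*x + 30

The characteristic polynomial is χ_A(x) = (x - 6)^3*(x - 5), so the eigenvalues are known. The minimal polynomial is
  m_A(x) = Π_λ (x − λ)^{k_λ}
where k_λ is the size of the *largest* Jordan block for λ (equivalently, the smallest k with (A − λI)^k v = 0 for every generalised eigenvector v of λ).

  λ = 5: largest Jordan block has size 1, contributing (x − 5)
  λ = 6: largest Jordan block has size 1, contributing (x − 6)

So m_A(x) = (x - 6)*(x - 5) = x^2 - 11*x + 30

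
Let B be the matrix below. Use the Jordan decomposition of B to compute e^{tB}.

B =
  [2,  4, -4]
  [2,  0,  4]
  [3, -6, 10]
e^{tB} =
  [-2*t*exp(4*t) + exp(4*t), 4*t*exp(4*t), -4*t*exp(4*t)]
  [2*t*exp(4*t), -4*t*exp(4*t) + exp(4*t), 4*t*exp(4*t)]
  [3*t*exp(4*t), -6*t*exp(4*t), 6*t*exp(4*t) + exp(4*t)]

Strategy: write B = P · J · P⁻¹ where J is a Jordan canonical form, so e^{tB} = P · e^{tJ} · P⁻¹, and e^{tJ} can be computed block-by-block.

B has Jordan form
J =
  [4, 1, 0]
  [0, 4, 0]
  [0, 0, 4]
(up to reordering of blocks).

Per-block formulas:
  For a 1×1 block at λ = 4: exp(t · [4]) = [e^(4t)].
  For a 2×2 Jordan block J_2(4): exp(t · J_2(4)) = e^(4t)·(I + t·N), where N is the 2×2 nilpotent shift.

After assembling e^{tJ} and conjugating by P, we get:

e^{tB} =
  [-2*t*exp(4*t) + exp(4*t), 4*t*exp(4*t), -4*t*exp(4*t)]
  [2*t*exp(4*t), -4*t*exp(4*t) + exp(4*t), 4*t*exp(4*t)]
  [3*t*exp(4*t), -6*t*exp(4*t), 6*t*exp(4*t) + exp(4*t)]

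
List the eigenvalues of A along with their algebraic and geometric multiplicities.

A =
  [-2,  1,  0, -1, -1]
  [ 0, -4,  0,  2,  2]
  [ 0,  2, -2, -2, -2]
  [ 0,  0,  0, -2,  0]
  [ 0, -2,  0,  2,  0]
λ = -2: alg = 5, geom = 4

Step 1 — factor the characteristic polynomial to read off the algebraic multiplicities:
  χ_A(x) = (x + 2)^5

Step 2 — compute geometric multiplicities via the rank-nullity identity g(λ) = n − rank(A − λI):
  rank(A − (-2)·I) = 1, so dim ker(A − (-2)·I) = n − 1 = 4

Summary:
  λ = -2: algebraic multiplicity = 5, geometric multiplicity = 4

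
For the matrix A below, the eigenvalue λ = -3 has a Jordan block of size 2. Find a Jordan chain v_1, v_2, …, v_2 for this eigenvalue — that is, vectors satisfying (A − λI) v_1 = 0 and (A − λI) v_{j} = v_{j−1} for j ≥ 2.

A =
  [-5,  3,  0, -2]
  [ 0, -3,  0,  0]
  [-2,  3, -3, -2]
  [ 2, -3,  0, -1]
A Jordan chain for λ = -3 of length 2:
v_1 = (-2, 0, -2, 2)ᵀ
v_2 = (1, 0, 0, 0)ᵀ

Let N = A − (-3)·I. We want v_2 with N^2 v_2 = 0 but N^1 v_2 ≠ 0; then v_{j-1} := N · v_j for j = 2, …, 2.

Pick v_2 = (1, 0, 0, 0)ᵀ.
Then v_1 = N · v_2 = (-2, 0, -2, 2)ᵀ.

Sanity check: (A − (-3)·I) v_1 = (0, 0, 0, 0)ᵀ = 0. ✓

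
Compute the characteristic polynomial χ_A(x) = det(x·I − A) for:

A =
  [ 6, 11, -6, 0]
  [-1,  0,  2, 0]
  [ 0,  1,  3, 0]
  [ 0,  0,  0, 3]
x^4 - 12*x^3 + 54*x^2 - 108*x + 81

Expanding det(x·I − A) (e.g. by cofactor expansion or by noting that A is similar to its Jordan form J, which has the same characteristic polynomial as A) gives
  χ_A(x) = x^4 - 12*x^3 + 54*x^2 - 108*x + 81
which factors as (x - 3)^4. The eigenvalues (with algebraic multiplicities) are λ = 3 with multiplicity 4.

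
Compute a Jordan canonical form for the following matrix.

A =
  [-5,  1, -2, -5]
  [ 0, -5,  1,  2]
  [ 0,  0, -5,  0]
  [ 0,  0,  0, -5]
J_3(-5) ⊕ J_1(-5)

The characteristic polynomial is
  det(x·I − A) = x^4 + 20*x^3 + 150*x^2 + 500*x + 625 = (x + 5)^4

Eigenvalues and multiplicities (the geometric multiplicity of λ is n − rank(A − λI), which equals the number of Jordan blocks for λ):
  λ = -5: algebraic multiplicity = 4, geometric multiplicity = 2

Determining the block sizes for each eigenvalue:
  λ = -5: with am = 4 and gm = 2, the partition is not yet determined (e.g. several partitions of 4 into 2 parts exist). Let N = A − (-5)·I. Computing rank(N^1) = 2, rank(N^2) = 1, rank(N^3) = 0; the number of blocks of size ≥ j is rank(N^{j−1}) − rank(N^j), giving [2, 1, 1]. So we have 1 block(s) of size 3, 1 block(s) of size 1 → block sizes [3, 1]

Assembling the blocks gives a Jordan form
J =
  [-5,  1,  0,  0]
  [ 0, -5,  1,  0]
  [ 0,  0, -5,  0]
  [ 0,  0,  0, -5]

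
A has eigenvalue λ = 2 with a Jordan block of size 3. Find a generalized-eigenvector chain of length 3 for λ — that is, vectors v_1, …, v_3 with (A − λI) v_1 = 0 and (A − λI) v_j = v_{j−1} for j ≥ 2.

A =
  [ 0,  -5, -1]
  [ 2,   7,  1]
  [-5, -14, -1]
A Jordan chain for λ = 2 of length 3:
v_1 = (-1, 1, -3)ᵀ
v_2 = (-2, 2, -5)ᵀ
v_3 = (1, 0, 0)ᵀ

Let N = A − (2)·I. We want v_3 with N^3 v_3 = 0 but N^2 v_3 ≠ 0; then v_{j-1} := N · v_j for j = 3, …, 2.

Pick v_3 = (1, 0, 0)ᵀ.
Then v_2 = N · v_3 = (-2, 2, -5)ᵀ.
Then v_1 = N · v_2 = (-1, 1, -3)ᵀ.

Sanity check: (A − (2)·I) v_1 = (0, 0, 0)ᵀ = 0. ✓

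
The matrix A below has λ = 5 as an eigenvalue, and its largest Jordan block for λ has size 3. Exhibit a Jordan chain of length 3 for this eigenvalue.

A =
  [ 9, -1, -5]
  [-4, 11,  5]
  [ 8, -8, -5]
A Jordan chain for λ = 5 of length 3:
v_1 = (-20, 0, -16)ᵀ
v_2 = (4, -4, 8)ᵀ
v_3 = (1, 0, 0)ᵀ

Let N = A − (5)·I. We want v_3 with N^3 v_3 = 0 but N^2 v_3 ≠ 0; then v_{j-1} := N · v_j for j = 3, …, 2.

Pick v_3 = (1, 0, 0)ᵀ.
Then v_2 = N · v_3 = (4, -4, 8)ᵀ.
Then v_1 = N · v_2 = (-20, 0, -16)ᵀ.

Sanity check: (A − (5)·I) v_1 = (0, 0, 0)ᵀ = 0. ✓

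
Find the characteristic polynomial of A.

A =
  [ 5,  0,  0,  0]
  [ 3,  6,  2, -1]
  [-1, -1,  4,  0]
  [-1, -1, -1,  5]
x^4 - 20*x^3 + 150*x^2 - 500*x + 625

Expanding det(x·I − A) (e.g. by cofactor expansion or by noting that A is similar to its Jordan form J, which has the same characteristic polynomial as A) gives
  χ_A(x) = x^4 - 20*x^3 + 150*x^2 - 500*x + 625
which factors as (x - 5)^4. The eigenvalues (with algebraic multiplicities) are λ = 5 with multiplicity 4.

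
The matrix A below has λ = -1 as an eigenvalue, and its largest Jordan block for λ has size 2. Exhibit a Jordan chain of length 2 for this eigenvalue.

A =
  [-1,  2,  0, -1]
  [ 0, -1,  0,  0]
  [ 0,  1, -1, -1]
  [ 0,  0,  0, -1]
A Jordan chain for λ = -1 of length 2:
v_1 = (2, 0, 1, 0)ᵀ
v_2 = (0, 1, 0, 0)ᵀ

Let N = A − (-1)·I. We want v_2 with N^2 v_2 = 0 but N^1 v_2 ≠ 0; then v_{j-1} := N · v_j for j = 2, …, 2.

Pick v_2 = (0, 1, 0, 0)ᵀ.
Then v_1 = N · v_2 = (2, 0, 1, 0)ᵀ.

Sanity check: (A − (-1)·I) v_1 = (0, 0, 0, 0)ᵀ = 0. ✓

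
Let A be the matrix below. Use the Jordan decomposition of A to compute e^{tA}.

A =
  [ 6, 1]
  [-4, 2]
e^{tA} =
  [2*t*exp(4*t) + exp(4*t), t*exp(4*t)]
  [-4*t*exp(4*t), -2*t*exp(4*t) + exp(4*t)]

Strategy: write A = P · J · P⁻¹ where J is a Jordan canonical form, so e^{tA} = P · e^{tJ} · P⁻¹, and e^{tJ} can be computed block-by-block.

A has Jordan form
J =
  [4, 1]
  [0, 4]
(up to reordering of blocks).

Per-block formulas:
  For a 2×2 Jordan block J_2(4): exp(t · J_2(4)) = e^(4t)·(I + t·N), where N is the 2×2 nilpotent shift.

After assembling e^{tJ} and conjugating by P, we get:

e^{tA} =
  [2*t*exp(4*t) + exp(4*t), t*exp(4*t)]
  [-4*t*exp(4*t), -2*t*exp(4*t) + exp(4*t)]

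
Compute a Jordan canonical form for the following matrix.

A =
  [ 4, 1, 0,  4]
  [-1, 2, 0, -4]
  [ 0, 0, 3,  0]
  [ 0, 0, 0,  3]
J_2(3) ⊕ J_1(3) ⊕ J_1(3)

The characteristic polynomial is
  det(x·I − A) = x^4 - 12*x^3 + 54*x^2 - 108*x + 81 = (x - 3)^4

Eigenvalues and multiplicities (the geometric multiplicity of λ is n − rank(A − λI), which equals the number of Jordan blocks for λ):
  λ = 3: algebraic multiplicity = 4, geometric multiplicity = 3

Determining the block sizes for each eigenvalue:
  λ = 3: 3 blocks summing to 4 forces exactly one block of size 2 and the rest size 1 → block sizes [2, 1, 1]

Assembling the blocks gives a Jordan form
J =
  [3, 1, 0, 0]
  [0, 3, 0, 0]
  [0, 0, 3, 0]
  [0, 0, 0, 3]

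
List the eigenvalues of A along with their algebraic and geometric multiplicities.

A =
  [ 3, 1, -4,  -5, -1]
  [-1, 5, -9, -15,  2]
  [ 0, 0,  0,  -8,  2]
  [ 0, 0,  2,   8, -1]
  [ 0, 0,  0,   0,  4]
λ = 4: alg = 5, geom = 2

Step 1 — factor the characteristic polynomial to read off the algebraic multiplicities:
  χ_A(x) = (x - 4)^5

Step 2 — compute geometric multiplicities via the rank-nullity identity g(λ) = n − rank(A − λI):
  rank(A − (4)·I) = 3, so dim ker(A − (4)·I) = n − 3 = 2

Summary:
  λ = 4: algebraic multiplicity = 5, geometric multiplicity = 2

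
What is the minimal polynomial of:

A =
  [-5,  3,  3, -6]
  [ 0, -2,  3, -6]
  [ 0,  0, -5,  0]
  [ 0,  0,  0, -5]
x^2 + 7*x + 10

The characteristic polynomial is χ_A(x) = (x + 2)*(x + 5)^3, so the eigenvalues are known. The minimal polynomial is
  m_A(x) = Π_λ (x − λ)^{k_λ}
where k_λ is the size of the *largest* Jordan block for λ (equivalently, the smallest k with (A − λI)^k v = 0 for every generalised eigenvector v of λ).

  λ = -5: largest Jordan block has size 1, contributing (x + 5)
  λ = -2: largest Jordan block has size 1, contributing (x + 2)

So m_A(x) = (x + 2)*(x + 5) = x^2 + 7*x + 10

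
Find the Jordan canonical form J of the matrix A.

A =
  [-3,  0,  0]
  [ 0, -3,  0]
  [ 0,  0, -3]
J_1(-3) ⊕ J_1(-3) ⊕ J_1(-3)

The characteristic polynomial is
  det(x·I − A) = x^3 + 9*x^2 + 27*x + 27 = (x + 3)^3

Eigenvalues and multiplicities (the geometric multiplicity of λ is n − rank(A − λI), which equals the number of Jordan blocks for λ):
  λ = -3: algebraic multiplicity = 3, geometric multiplicity = 3

Determining the block sizes for each eigenvalue:
  λ = -3: gm = am = 3, so every block has size 1 → block sizes [1, 1, 1]

Assembling the blocks gives a Jordan form
J =
  [-3,  0,  0]
  [ 0, -3,  0]
  [ 0,  0, -3]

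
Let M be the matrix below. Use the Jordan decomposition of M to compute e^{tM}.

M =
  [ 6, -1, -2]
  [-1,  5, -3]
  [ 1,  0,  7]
e^{tM} =
  [-t^2*exp(6*t)/2 + exp(6*t), t^2*exp(6*t)/2 - t*exp(6*t), t^2*exp(6*t)/2 - 2*t*exp(6*t)]
  [-t^2*exp(6*t) - t*exp(6*t), t^2*exp(6*t) - t*exp(6*t) + exp(6*t), t^2*exp(6*t) - 3*t*exp(6*t)]
  [t^2*exp(6*t)/2 + t*exp(6*t), -t^2*exp(6*t)/2, -t^2*exp(6*t)/2 + t*exp(6*t) + exp(6*t)]

Strategy: write M = P · J · P⁻¹ where J is a Jordan canonical form, so e^{tM} = P · e^{tJ} · P⁻¹, and e^{tJ} can be computed block-by-block.

M has Jordan form
J =
  [6, 1, 0]
  [0, 6, 1]
  [0, 0, 6]
(up to reordering of blocks).

Per-block formulas:
  For a 3×3 Jordan block J_3(6): exp(t · J_3(6)) = e^(6t)·(I + t·N + (t^2/2)·N^2), where N is the 3×3 nilpotent shift.

After assembling e^{tJ} and conjugating by P, we get:

e^{tM} =
  [-t^2*exp(6*t)/2 + exp(6*t), t^2*exp(6*t)/2 - t*exp(6*t), t^2*exp(6*t)/2 - 2*t*exp(6*t)]
  [-t^2*exp(6*t) - t*exp(6*t), t^2*exp(6*t) - t*exp(6*t) + exp(6*t), t^2*exp(6*t) - 3*t*exp(6*t)]
  [t^2*exp(6*t)/2 + t*exp(6*t), -t^2*exp(6*t)/2, -t^2*exp(6*t)/2 + t*exp(6*t) + exp(6*t)]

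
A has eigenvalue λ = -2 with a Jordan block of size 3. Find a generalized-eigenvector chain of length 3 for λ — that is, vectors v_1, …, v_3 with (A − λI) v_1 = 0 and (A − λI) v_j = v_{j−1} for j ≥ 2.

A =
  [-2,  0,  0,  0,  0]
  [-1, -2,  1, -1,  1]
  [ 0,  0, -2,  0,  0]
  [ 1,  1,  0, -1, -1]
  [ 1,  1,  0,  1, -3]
A Jordan chain for λ = -2 of length 3:
v_1 = (0, 0, 0, -1, -1)ᵀ
v_2 = (0, -1, 0, 1, 1)ᵀ
v_3 = (1, 0, 0, 0, 0)ᵀ

Let N = A − (-2)·I. We want v_3 with N^3 v_3 = 0 but N^2 v_3 ≠ 0; then v_{j-1} := N · v_j for j = 3, …, 2.

Pick v_3 = (1, 0, 0, 0, 0)ᵀ.
Then v_2 = N · v_3 = (0, -1, 0, 1, 1)ᵀ.
Then v_1 = N · v_2 = (0, 0, 0, -1, -1)ᵀ.

Sanity check: (A − (-2)·I) v_1 = (0, 0, 0, 0, 0)ᵀ = 0. ✓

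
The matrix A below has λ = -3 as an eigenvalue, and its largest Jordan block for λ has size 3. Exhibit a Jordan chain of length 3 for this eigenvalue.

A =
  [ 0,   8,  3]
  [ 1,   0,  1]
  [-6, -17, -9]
A Jordan chain for λ = -3 of length 3:
v_1 = (-1, 0, 1)ᵀ
v_2 = (3, 1, -6)ᵀ
v_3 = (1, 0, 0)ᵀ

Let N = A − (-3)·I. We want v_3 with N^3 v_3 = 0 but N^2 v_3 ≠ 0; then v_{j-1} := N · v_j for j = 3, …, 2.

Pick v_3 = (1, 0, 0)ᵀ.
Then v_2 = N · v_3 = (3, 1, -6)ᵀ.
Then v_1 = N · v_2 = (-1, 0, 1)ᵀ.

Sanity check: (A − (-3)·I) v_1 = (0, 0, 0)ᵀ = 0. ✓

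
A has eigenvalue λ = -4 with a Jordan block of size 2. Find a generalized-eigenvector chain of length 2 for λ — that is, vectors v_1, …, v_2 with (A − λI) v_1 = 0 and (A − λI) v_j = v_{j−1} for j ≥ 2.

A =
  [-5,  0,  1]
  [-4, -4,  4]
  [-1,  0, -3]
A Jordan chain for λ = -4 of length 2:
v_1 = (-1, -4, -1)ᵀ
v_2 = (1, 0, 0)ᵀ

Let N = A − (-4)·I. We want v_2 with N^2 v_2 = 0 but N^1 v_2 ≠ 0; then v_{j-1} := N · v_j for j = 2, …, 2.

Pick v_2 = (1, 0, 0)ᵀ.
Then v_1 = N · v_2 = (-1, -4, -1)ᵀ.

Sanity check: (A − (-4)·I) v_1 = (0, 0, 0)ᵀ = 0. ✓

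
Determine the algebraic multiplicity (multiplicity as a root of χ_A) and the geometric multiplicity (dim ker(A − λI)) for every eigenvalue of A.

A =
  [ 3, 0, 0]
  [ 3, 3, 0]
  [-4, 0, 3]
λ = 3: alg = 3, geom = 2

Step 1 — factor the characteristic polynomial to read off the algebraic multiplicities:
  χ_A(x) = (x - 3)^3

Step 2 — compute geometric multiplicities via the rank-nullity identity g(λ) = n − rank(A − λI):
  rank(A − (3)·I) = 1, so dim ker(A − (3)·I) = n − 1 = 2

Summary:
  λ = 3: algebraic multiplicity = 3, geometric multiplicity = 2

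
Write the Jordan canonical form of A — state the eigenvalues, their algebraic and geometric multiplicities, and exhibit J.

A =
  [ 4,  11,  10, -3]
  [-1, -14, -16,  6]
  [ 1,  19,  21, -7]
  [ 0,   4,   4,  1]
J_3(3) ⊕ J_1(3)

The characteristic polynomial is
  det(x·I − A) = x^4 - 12*x^3 + 54*x^2 - 108*x + 81 = (x - 3)^4

Eigenvalues and multiplicities (the geometric multiplicity of λ is n − rank(A − λI), which equals the number of Jordan blocks for λ):
  λ = 3: algebraic multiplicity = 4, geometric multiplicity = 2

Determining the block sizes for each eigenvalue:
  λ = 3: with am = 4 and gm = 2, the partition is not yet determined (e.g. several partitions of 4 into 2 parts exist). Let N = A − (3)·I. Computing rank(N^1) = 2, rank(N^2) = 1, rank(N^3) = 0; the number of blocks of size ≥ j is rank(N^{j−1}) − rank(N^j), giving [2, 1, 1]. So we have 1 block(s) of size 3, 1 block(s) of size 1 → block sizes [3, 1]

Assembling the blocks gives a Jordan form
J =
  [3, 1, 0, 0]
  [0, 3, 1, 0]
  [0, 0, 3, 0]
  [0, 0, 0, 3]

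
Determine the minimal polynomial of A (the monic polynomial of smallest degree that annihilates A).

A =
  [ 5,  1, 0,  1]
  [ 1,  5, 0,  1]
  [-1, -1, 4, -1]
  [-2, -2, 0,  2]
x^2 - 8*x + 16

The characteristic polynomial is χ_A(x) = (x - 4)^4, so the eigenvalues are known. The minimal polynomial is
  m_A(x) = Π_λ (x − λ)^{k_λ}
where k_λ is the size of the *largest* Jordan block for λ (equivalently, the smallest k with (A − λI)^k v = 0 for every generalised eigenvector v of λ).

  λ = 4: largest Jordan block has size 2, contributing (x − 4)^2

So m_A(x) = (x - 4)^2 = x^2 - 8*x + 16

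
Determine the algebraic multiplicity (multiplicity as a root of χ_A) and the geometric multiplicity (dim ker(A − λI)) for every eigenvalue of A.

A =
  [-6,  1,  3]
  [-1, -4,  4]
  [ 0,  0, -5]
λ = -5: alg = 3, geom = 1

Step 1 — factor the characteristic polynomial to read off the algebraic multiplicities:
  χ_A(x) = (x + 5)^3

Step 2 — compute geometric multiplicities via the rank-nullity identity g(λ) = n − rank(A − λI):
  rank(A − (-5)·I) = 2, so dim ker(A − (-5)·I) = n − 2 = 1

Summary:
  λ = -5: algebraic multiplicity = 3, geometric multiplicity = 1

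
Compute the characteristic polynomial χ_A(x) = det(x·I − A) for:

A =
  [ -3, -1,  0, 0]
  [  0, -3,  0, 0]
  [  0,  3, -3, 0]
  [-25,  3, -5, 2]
x^4 + 7*x^3 + 9*x^2 - 27*x - 54

Expanding det(x·I − A) (e.g. by cofactor expansion or by noting that A is similar to its Jordan form J, which has the same characteristic polynomial as A) gives
  χ_A(x) = x^4 + 7*x^3 + 9*x^2 - 27*x - 54
which factors as (x - 2)*(x + 3)^3. The eigenvalues (with algebraic multiplicities) are λ = -3 with multiplicity 3, λ = 2 with multiplicity 1.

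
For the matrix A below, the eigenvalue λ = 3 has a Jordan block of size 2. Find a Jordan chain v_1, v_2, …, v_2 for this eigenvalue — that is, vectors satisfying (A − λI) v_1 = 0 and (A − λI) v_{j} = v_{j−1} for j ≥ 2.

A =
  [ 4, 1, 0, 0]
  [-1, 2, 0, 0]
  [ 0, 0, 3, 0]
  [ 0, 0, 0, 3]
A Jordan chain for λ = 3 of length 2:
v_1 = (1, -1, 0, 0)ᵀ
v_2 = (1, 0, 0, 0)ᵀ

Let N = A − (3)·I. We want v_2 with N^2 v_2 = 0 but N^1 v_2 ≠ 0; then v_{j-1} := N · v_j for j = 2, …, 2.

Pick v_2 = (1, 0, 0, 0)ᵀ.
Then v_1 = N · v_2 = (1, -1, 0, 0)ᵀ.

Sanity check: (A − (3)·I) v_1 = (0, 0, 0, 0)ᵀ = 0. ✓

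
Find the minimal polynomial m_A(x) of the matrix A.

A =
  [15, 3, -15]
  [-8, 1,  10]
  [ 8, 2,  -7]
x^2 - 6*x + 9

The characteristic polynomial is χ_A(x) = (x - 3)^3, so the eigenvalues are known. The minimal polynomial is
  m_A(x) = Π_λ (x − λ)^{k_λ}
where k_λ is the size of the *largest* Jordan block for λ (equivalently, the smallest k with (A − λI)^k v = 0 for every generalised eigenvector v of λ).

  λ = 3: largest Jordan block has size 2, contributing (x − 3)^2

So m_A(x) = (x - 3)^2 = x^2 - 6*x + 9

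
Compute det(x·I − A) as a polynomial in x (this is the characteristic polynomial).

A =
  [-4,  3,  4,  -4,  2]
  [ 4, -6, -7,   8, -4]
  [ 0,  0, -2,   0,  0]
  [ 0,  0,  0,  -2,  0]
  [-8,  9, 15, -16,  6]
x^5 + 8*x^4 + 24*x^3 + 32*x^2 + 16*x

Expanding det(x·I − A) (e.g. by cofactor expansion or by noting that A is similar to its Jordan form J, which has the same characteristic polynomial as A) gives
  χ_A(x) = x^5 + 8*x^4 + 24*x^3 + 32*x^2 + 16*x
which factors as x*(x + 2)^4. The eigenvalues (with algebraic multiplicities) are λ = -2 with multiplicity 4, λ = 0 with multiplicity 1.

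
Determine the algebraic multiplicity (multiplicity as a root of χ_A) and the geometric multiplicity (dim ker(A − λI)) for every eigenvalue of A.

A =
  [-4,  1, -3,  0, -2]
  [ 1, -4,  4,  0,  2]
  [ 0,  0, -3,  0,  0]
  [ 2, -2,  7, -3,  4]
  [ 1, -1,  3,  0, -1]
λ = -3: alg = 5, geom = 3

Step 1 — factor the characteristic polynomial to read off the algebraic multiplicities:
  χ_A(x) = (x + 3)^5

Step 2 — compute geometric multiplicities via the rank-nullity identity g(λ) = n − rank(A − λI):
  rank(A − (-3)·I) = 2, so dim ker(A − (-3)·I) = n − 2 = 3

Summary:
  λ = -3: algebraic multiplicity = 5, geometric multiplicity = 3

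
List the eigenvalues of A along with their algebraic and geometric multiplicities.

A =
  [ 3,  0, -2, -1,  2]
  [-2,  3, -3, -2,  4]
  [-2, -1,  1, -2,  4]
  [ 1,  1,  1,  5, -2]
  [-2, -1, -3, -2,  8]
λ = 4: alg = 5, geom = 3

Step 1 — factor the characteristic polynomial to read off the algebraic multiplicities:
  χ_A(x) = (x - 4)^5

Step 2 — compute geometric multiplicities via the rank-nullity identity g(λ) = n − rank(A − λI):
  rank(A − (4)·I) = 2, so dim ker(A − (4)·I) = n − 2 = 3

Summary:
  λ = 4: algebraic multiplicity = 5, geometric multiplicity = 3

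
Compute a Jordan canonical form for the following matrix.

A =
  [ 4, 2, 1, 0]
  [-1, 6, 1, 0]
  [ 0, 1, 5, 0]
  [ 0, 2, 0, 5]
J_3(5) ⊕ J_1(5)

The characteristic polynomial is
  det(x·I − A) = x^4 - 20*x^3 + 150*x^2 - 500*x + 625 = (x - 5)^4

Eigenvalues and multiplicities (the geometric multiplicity of λ is n − rank(A − λI), which equals the number of Jordan blocks for λ):
  λ = 5: algebraic multiplicity = 4, geometric multiplicity = 2

Determining the block sizes for each eigenvalue:
  λ = 5: with am = 4 and gm = 2, the partition is not yet determined (e.g. several partitions of 4 into 2 parts exist). Let N = A − (5)·I. Computing rank(N^1) = 2, rank(N^2) = 1, rank(N^3) = 0; the number of blocks of size ≥ j is rank(N^{j−1}) − rank(N^j), giving [2, 1, 1]. So we have 1 block(s) of size 3, 1 block(s) of size 1 → block sizes [3, 1]

Assembling the blocks gives a Jordan form
J =
  [5, 1, 0, 0]
  [0, 5, 1, 0]
  [0, 0, 5, 0]
  [0, 0, 0, 5]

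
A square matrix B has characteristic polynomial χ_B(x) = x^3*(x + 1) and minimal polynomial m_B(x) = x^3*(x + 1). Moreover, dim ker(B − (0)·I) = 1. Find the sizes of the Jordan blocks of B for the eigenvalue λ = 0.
Block sizes for λ = 0: [3]

Step 1 — from the characteristic polynomial, algebraic multiplicity of λ = 0 is 3. From dim ker(B − (0)·I) = 1, there are exactly 1 Jordan blocks for λ = 0.
Step 2 — from the minimal polynomial, the factor (x − 0)^3 tells us the largest block for λ = 0 has size 3.
Step 3 — with total size 3, 1 blocks, and largest block 3, the block sizes (in nonincreasing order) are [3].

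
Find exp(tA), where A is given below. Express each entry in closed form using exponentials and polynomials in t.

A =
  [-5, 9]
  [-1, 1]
e^{tA} =
  [-3*t*exp(-2*t) + exp(-2*t), 9*t*exp(-2*t)]
  [-t*exp(-2*t), 3*t*exp(-2*t) + exp(-2*t)]

Strategy: write A = P · J · P⁻¹ where J is a Jordan canonical form, so e^{tA} = P · e^{tJ} · P⁻¹, and e^{tJ} can be computed block-by-block.

A has Jordan form
J =
  [-2,  1]
  [ 0, -2]
(up to reordering of blocks).

Per-block formulas:
  For a 2×2 Jordan block J_2(-2): exp(t · J_2(-2)) = e^(-2t)·(I + t·N), where N is the 2×2 nilpotent shift.

After assembling e^{tJ} and conjugating by P, we get:

e^{tA} =
  [-3*t*exp(-2*t) + exp(-2*t), 9*t*exp(-2*t)]
  [-t*exp(-2*t), 3*t*exp(-2*t) + exp(-2*t)]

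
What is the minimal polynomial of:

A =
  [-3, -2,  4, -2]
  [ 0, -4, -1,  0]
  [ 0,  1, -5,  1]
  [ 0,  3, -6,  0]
x^3 + 9*x^2 + 27*x + 27

The characteristic polynomial is χ_A(x) = (x + 3)^4, so the eigenvalues are known. The minimal polynomial is
  m_A(x) = Π_λ (x − λ)^{k_λ}
where k_λ is the size of the *largest* Jordan block for λ (equivalently, the smallest k with (A − λI)^k v = 0 for every generalised eigenvector v of λ).

  λ = -3: largest Jordan block has size 3, contributing (x + 3)^3

So m_A(x) = (x + 3)^3 = x^3 + 9*x^2 + 27*x + 27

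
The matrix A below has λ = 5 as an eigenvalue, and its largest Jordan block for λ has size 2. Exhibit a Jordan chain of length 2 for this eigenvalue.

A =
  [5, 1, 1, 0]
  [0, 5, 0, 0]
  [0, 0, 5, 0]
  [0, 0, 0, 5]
A Jordan chain for λ = 5 of length 2:
v_1 = (1, 0, 0, 0)ᵀ
v_2 = (0, 1, 0, 0)ᵀ

Let N = A − (5)·I. We want v_2 with N^2 v_2 = 0 but N^1 v_2 ≠ 0; then v_{j-1} := N · v_j for j = 2, …, 2.

Pick v_2 = (0, 1, 0, 0)ᵀ.
Then v_1 = N · v_2 = (1, 0, 0, 0)ᵀ.

Sanity check: (A − (5)·I) v_1 = (0, 0, 0, 0)ᵀ = 0. ✓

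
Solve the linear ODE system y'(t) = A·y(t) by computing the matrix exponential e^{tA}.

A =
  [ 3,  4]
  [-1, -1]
e^{tA} =
  [2*t*exp(t) + exp(t), 4*t*exp(t)]
  [-t*exp(t), -2*t*exp(t) + exp(t)]

Strategy: write A = P · J · P⁻¹ where J is a Jordan canonical form, so e^{tA} = P · e^{tJ} · P⁻¹, and e^{tJ} can be computed block-by-block.

A has Jordan form
J =
  [1, 1]
  [0, 1]
(up to reordering of blocks).

Per-block formulas:
  For a 2×2 Jordan block J_2(1): exp(t · J_2(1)) = e^(1t)·(I + t·N), where N is the 2×2 nilpotent shift.

After assembling e^{tJ} and conjugating by P, we get:

e^{tA} =
  [2*t*exp(t) + exp(t), 4*t*exp(t)]
  [-t*exp(t), -2*t*exp(t) + exp(t)]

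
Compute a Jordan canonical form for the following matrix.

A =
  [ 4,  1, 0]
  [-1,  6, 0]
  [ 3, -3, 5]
J_2(5) ⊕ J_1(5)

The characteristic polynomial is
  det(x·I − A) = x^3 - 15*x^2 + 75*x - 125 = (x - 5)^3

Eigenvalues and multiplicities (the geometric multiplicity of λ is n − rank(A − λI), which equals the number of Jordan blocks for λ):
  λ = 5: algebraic multiplicity = 3, geometric multiplicity = 2

Determining the block sizes for each eigenvalue:
  λ = 5: 2 blocks summing to 3 forces exactly one block of size 2 and the rest size 1 → block sizes [2, 1]

Assembling the blocks gives a Jordan form
J =
  [5, 1, 0]
  [0, 5, 0]
  [0, 0, 5]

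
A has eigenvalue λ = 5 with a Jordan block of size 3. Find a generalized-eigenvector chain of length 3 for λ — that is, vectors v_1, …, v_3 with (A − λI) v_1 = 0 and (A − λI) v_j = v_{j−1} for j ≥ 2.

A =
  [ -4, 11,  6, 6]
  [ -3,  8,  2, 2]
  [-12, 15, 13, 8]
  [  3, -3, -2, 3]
A Jordan chain for λ = 5 of length 3:
v_1 = (-6, 0, -9, 0)ᵀ
v_2 = (-9, -3, -12, 3)ᵀ
v_3 = (1, 0, 0, 0)ᵀ

Let N = A − (5)·I. We want v_3 with N^3 v_3 = 0 but N^2 v_3 ≠ 0; then v_{j-1} := N · v_j for j = 3, …, 2.

Pick v_3 = (1, 0, 0, 0)ᵀ.
Then v_2 = N · v_3 = (-9, -3, -12, 3)ᵀ.
Then v_1 = N · v_2 = (-6, 0, -9, 0)ᵀ.

Sanity check: (A − (5)·I) v_1 = (0, 0, 0, 0)ᵀ = 0. ✓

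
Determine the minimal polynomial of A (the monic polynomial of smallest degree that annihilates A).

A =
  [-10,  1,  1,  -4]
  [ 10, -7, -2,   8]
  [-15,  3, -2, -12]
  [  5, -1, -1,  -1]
x^2 + 10*x + 25

The characteristic polynomial is χ_A(x) = (x + 5)^4, so the eigenvalues are known. The minimal polynomial is
  m_A(x) = Π_λ (x − λ)^{k_λ}
where k_λ is the size of the *largest* Jordan block for λ (equivalently, the smallest k with (A − λI)^k v = 0 for every generalised eigenvector v of λ).

  λ = -5: largest Jordan block has size 2, contributing (x + 5)^2

So m_A(x) = (x + 5)^2 = x^2 + 10*x + 25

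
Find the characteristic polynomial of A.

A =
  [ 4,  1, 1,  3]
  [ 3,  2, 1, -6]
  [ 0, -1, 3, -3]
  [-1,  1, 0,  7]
x^4 - 16*x^3 + 96*x^2 - 256*x + 256

Expanding det(x·I − A) (e.g. by cofactor expansion or by noting that A is similar to its Jordan form J, which has the same characteristic polynomial as A) gives
  χ_A(x) = x^4 - 16*x^3 + 96*x^2 - 256*x + 256
which factors as (x - 4)^4. The eigenvalues (with algebraic multiplicities) are λ = 4 with multiplicity 4.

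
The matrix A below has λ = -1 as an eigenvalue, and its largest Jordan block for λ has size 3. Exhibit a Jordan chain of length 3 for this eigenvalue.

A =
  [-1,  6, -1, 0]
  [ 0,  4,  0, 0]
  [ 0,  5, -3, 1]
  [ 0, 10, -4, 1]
A Jordan chain for λ = -1 of length 3:
v_1 = (2, 0, 0, 0)ᵀ
v_2 = (-1, 0, -2, -4)ᵀ
v_3 = (0, 0, 1, 0)ᵀ

Let N = A − (-1)·I. We want v_3 with N^3 v_3 = 0 but N^2 v_3 ≠ 0; then v_{j-1} := N · v_j for j = 3, …, 2.

Pick v_3 = (0, 0, 1, 0)ᵀ.
Then v_2 = N · v_3 = (-1, 0, -2, -4)ᵀ.
Then v_1 = N · v_2 = (2, 0, 0, 0)ᵀ.

Sanity check: (A − (-1)·I) v_1 = (0, 0, 0, 0)ᵀ = 0. ✓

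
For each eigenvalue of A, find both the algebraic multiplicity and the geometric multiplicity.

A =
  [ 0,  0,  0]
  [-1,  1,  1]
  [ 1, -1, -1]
λ = 0: alg = 3, geom = 2

Step 1 — factor the characteristic polynomial to read off the algebraic multiplicities:
  χ_A(x) = x^3

Step 2 — compute geometric multiplicities via the rank-nullity identity g(λ) = n − rank(A − λI):
  rank(A − (0)·I) = 1, so dim ker(A − (0)·I) = n − 1 = 2

Summary:
  λ = 0: algebraic multiplicity = 3, geometric multiplicity = 2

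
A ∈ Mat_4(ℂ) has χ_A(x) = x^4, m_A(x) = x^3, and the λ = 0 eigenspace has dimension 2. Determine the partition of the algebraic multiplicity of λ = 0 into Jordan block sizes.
Block sizes for λ = 0: [3, 1]

Step 1 — from the characteristic polynomial, algebraic multiplicity of λ = 0 is 4. From dim ker(A − (0)·I) = 2, there are exactly 2 Jordan blocks for λ = 0.
Step 2 — from the minimal polynomial, the factor (x − 0)^3 tells us the largest block for λ = 0 has size 3.
Step 3 — with total size 4, 2 blocks, and largest block 3, the block sizes (in nonincreasing order) are [3, 1].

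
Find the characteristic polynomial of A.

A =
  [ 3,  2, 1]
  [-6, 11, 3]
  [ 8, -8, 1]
x^3 - 15*x^2 + 75*x - 125

Expanding det(x·I − A) (e.g. by cofactor expansion or by noting that A is similar to its Jordan form J, which has the same characteristic polynomial as A) gives
  χ_A(x) = x^3 - 15*x^2 + 75*x - 125
which factors as (x - 5)^3. The eigenvalues (with algebraic multiplicities) are λ = 5 with multiplicity 3.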